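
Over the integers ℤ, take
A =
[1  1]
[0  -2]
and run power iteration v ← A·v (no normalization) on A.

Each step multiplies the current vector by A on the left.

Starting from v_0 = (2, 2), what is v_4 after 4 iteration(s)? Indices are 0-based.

v_0 = (2, 2).
v_1 = A·v_0 = (4, -4).
v_2 = A·v_1 = (0, 8).
v_3 = A·v_2 = (8, -16).
v_4 = A·v_3 = (-8, 32).

v_4 = (-8, 32)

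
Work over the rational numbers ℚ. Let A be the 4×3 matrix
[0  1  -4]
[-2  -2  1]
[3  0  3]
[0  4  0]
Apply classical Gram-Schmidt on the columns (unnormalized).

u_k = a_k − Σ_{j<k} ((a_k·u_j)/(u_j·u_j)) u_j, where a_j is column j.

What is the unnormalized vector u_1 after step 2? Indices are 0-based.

u_1 = (1, -18/13, -12/13, 4)

Step 1: u_0 = a_0 = (0, -2, 3, 0).
Step 2: u_1 = a_1 − (4/13)·u_0 = (1, -18/13, -12/13, 4).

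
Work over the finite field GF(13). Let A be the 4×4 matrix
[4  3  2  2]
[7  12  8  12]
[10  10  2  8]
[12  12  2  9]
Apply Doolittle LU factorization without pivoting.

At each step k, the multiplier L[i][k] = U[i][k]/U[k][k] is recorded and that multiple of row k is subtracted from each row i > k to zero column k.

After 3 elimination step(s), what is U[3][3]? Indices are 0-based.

[col 0] pivot 4
  R1 -= 5*R0 → (0, 10, 11, 2)  (L[1][0] := 5)
  R2 -= 9*R0 → (0, 9, 10, 3)  (L[2][0] := 9)
  R3 -= 3*R0 → (0, 3, 9, 3)  (L[3][0] := 3)
[col 1] pivot 10
  R2 -= 10*R1 → (0, 0, 4, 9)  (L[2][1] := 10)
  R3 -= 12*R1 → (0, 0, 7, 5)  (L[3][1] := 12)
[col 2] pivot 4
  R3 -= 5*R2 → (0, 0, 0, 12)  (L[3][2] := 5)

U[3][3] = 12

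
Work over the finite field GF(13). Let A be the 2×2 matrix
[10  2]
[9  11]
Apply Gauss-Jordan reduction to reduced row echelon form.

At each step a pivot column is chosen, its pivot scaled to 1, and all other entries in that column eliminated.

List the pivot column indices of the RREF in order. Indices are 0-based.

pivot columns: 0, 1

[1] R0 /= 10  ⇒  (1, 8)
     R1 -= 9·R0  ⇒  (0, 4)
[2] R1 /= 4  ⇒  (0, 1)
     R0 -= 8·R1  ⇒  (1, 0)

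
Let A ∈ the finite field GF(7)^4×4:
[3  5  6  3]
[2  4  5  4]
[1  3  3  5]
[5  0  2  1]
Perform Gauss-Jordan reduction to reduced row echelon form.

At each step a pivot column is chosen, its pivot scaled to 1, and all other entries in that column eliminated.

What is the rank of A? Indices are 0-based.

step 1: normalize row 0 (÷3) = (1, 4, 2, 1)
  row 1: subtract 2×row0 = (0, 3, 1, 2)
  row 2: subtract 1×row0 = (0, 6, 1, 4)
  row 3: subtract 5×row0 = (0, 1, 6, 3)
step 2: normalize row 1 (÷3) = (0, 1, 5, 3)
  row 0: subtract 4×row1 = (1, 0, 3, 3)
  row 2: subtract 6×row1 = (0, 0, 6, 0)
  row 3: subtract 1×row1 = (0, 0, 1, 0)
step 3: normalize row 2 (÷6) = (0, 0, 1, 0)
  row 0: subtract 3×row2 = (1, 0, 0, 3)
  row 1: subtract 5×row2 = (0, 1, 0, 3)
  row 3: subtract 1×row2 = (0, 0, 0, 0)
skip col 3 (zero from row 3)

rank = 3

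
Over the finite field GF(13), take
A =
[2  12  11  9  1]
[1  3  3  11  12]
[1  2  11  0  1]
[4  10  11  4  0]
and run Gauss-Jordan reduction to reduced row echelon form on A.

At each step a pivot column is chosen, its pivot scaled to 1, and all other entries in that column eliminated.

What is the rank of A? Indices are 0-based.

step 1: normalize row 0 (÷2) = (1, 6, 12, 11, 7)
  row 1: subtract 1×row0 = (0, 10, 4, 0, 5)
  row 2: subtract 1×row0 = (0, 9, 12, 2, 7)
  row 3: subtract 4×row0 = (0, 12, 2, 12, 11)
step 2: normalize row 1 (÷10) = (0, 1, 3, 0, 7)
  row 0: subtract 6×row1 = (1, 0, 7, 11, 4)
  row 2: subtract 9×row1 = (0, 0, 11, 2, 9)
  row 3: subtract 12×row1 = (0, 0, 5, 12, 5)
step 3: normalize row 2 (÷11) = (0, 0, 1, 12, 2)
  row 0: subtract 7×row2 = (1, 0, 0, 5, 3)
  row 1: subtract 3×row2 = (0, 1, 0, 3, 1)
  row 3: subtract 5×row2 = (0, 0, 0, 4, 8)
step 4: normalize row 3 (÷4) = (0, 0, 0, 1, 2)
  row 0: subtract 5×row3 = (1, 0, 0, 0, 6)
  row 1: subtract 3×row3 = (0, 1, 0, 0, 8)
  row 2: subtract 12×row3 = (0, 0, 1, 0, 4)

rank = 4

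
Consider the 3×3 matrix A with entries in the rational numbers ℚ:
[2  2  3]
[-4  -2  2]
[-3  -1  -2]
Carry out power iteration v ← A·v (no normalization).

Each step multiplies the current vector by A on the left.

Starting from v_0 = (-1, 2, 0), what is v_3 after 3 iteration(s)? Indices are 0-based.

v_3 = (-22, -32, 1)

v_0 = (-1, 2, 0).
v_1 = A·v_0 = (2, 0, 1).
v_2 = A·v_1 = (7, -6, -8).
v_3 = A·v_2 = (-22, -32, 1).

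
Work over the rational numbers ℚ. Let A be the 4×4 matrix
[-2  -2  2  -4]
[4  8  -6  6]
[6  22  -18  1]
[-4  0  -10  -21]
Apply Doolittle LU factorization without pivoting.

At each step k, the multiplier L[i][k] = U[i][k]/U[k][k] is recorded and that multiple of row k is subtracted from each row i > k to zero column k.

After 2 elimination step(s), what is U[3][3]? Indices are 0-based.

[col 0] pivot -2
  R1 -= -2*R0 → (0, 4, -2, -2)  (L[1][0] := -2)
  R2 -= -3*R0 → (0, 16, -12, -11)  (L[2][0] := -3)
  R3 -= 2*R0 → (0, 4, -14, -13)  (L[3][0] := 2)
[col 1] pivot 4
  R2 -= 4*R1 → (0, 0, -4, -3)  (L[2][1] := 4)
  R3 -= 1*R1 → (0, 0, -12, -11)  (L[3][1] := 1)

U[3][3] = -11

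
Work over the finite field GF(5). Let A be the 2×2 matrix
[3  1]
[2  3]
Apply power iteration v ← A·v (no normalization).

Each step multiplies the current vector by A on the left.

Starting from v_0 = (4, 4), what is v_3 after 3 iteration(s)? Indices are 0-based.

v_3 = (1, 2)

v_0 = (4, 4).
v_1 = A·v_0 = (1, 0).
v_2 = A·v_1 = (3, 2).
v_3 = A·v_2 = (1, 2).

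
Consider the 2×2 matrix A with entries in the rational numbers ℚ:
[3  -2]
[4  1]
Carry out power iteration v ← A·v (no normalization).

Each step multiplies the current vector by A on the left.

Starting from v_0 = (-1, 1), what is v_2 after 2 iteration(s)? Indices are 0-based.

v_2 = (-9, -23)

v_0 = (-1, 1).
v_1 = A·v_0 = (-5, -3).
v_2 = A·v_1 = (-9, -23).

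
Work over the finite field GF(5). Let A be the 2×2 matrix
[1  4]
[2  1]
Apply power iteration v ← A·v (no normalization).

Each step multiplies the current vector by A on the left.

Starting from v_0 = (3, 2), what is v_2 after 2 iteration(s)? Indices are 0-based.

v_0 = (3, 2).
v_1 = A·v_0 = (1, 3).
v_2 = A·v_1 = (3, 0).

v_2 = (3, 0)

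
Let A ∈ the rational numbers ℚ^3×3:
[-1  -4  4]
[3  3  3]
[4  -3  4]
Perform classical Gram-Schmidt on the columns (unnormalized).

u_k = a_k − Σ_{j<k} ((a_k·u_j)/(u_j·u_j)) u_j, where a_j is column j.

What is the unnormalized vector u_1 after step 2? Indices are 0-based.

Step 1: u_0 = a_0 = (-1, 3, 4).
Step 2: u_1 = a_1 − (1/26)·u_0 = (-103/26, 75/26, -41/13).

u_1 = (-103/26, 75/26, -41/13)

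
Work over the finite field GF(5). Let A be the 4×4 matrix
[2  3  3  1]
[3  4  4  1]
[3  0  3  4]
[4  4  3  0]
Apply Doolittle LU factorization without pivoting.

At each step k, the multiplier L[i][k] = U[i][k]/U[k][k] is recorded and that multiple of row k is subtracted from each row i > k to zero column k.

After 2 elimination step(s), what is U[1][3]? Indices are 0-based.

U[1][3] = 2

[col 0] pivot 2
  R1 -= 4*R0 → (0, 2, 2, 2)  (L[1][0] := 4)
  R2 -= 4*R0 → (0, 3, 1, 0)  (L[2][0] := 4)
  R3 -= 2*R0 → (0, 3, 2, 3)  (L[3][0] := 2)
[col 1] pivot 2
  R2 -= 4*R1 → (0, 0, 3, 2)  (L[2][1] := 4)
  R3 -= 4*R1 → (0, 0, 4, 0)  (L[3][1] := 4)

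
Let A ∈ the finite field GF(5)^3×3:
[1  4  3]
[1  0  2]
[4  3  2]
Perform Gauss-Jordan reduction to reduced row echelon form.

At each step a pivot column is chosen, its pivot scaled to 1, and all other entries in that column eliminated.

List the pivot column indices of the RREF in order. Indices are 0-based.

pivot columns: 0, 1, 2

[1] R0 /= 1  ⇒  (1, 4, 3)
     R1 -= 1·R0  ⇒  (0, 1, 4)
     R2 -= 4·R0  ⇒  (0, 2, 0)
[2] R1 /= 1  ⇒  (0, 1, 4)
     R0 -= 4·R1  ⇒  (1, 0, 2)
     R2 -= 2·R1  ⇒  (0, 0, 2)
[3] R2 /= 2  ⇒  (0, 0, 1)
     R0 -= 2·R2  ⇒  (1, 0, 0)
     R1 -= 4·R2  ⇒  (0, 1, 0)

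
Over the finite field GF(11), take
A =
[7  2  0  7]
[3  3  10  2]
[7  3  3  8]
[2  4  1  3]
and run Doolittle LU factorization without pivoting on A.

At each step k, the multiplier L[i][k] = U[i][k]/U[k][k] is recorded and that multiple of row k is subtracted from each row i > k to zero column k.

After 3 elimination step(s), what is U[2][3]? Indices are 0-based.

k=0: U[0][0]=7
  eliminate (1,0): mult=2, new row 1: (0, 10, 10, 10); set L[1][0]=2
  eliminate (2,0): mult=1, new row 2: (0, 1, 3, 1); set L[2][0]=1
  eliminate (3,0): mult=5, new row 3: (0, 5, 1, 1); set L[3][0]=5
k=1: U[1][1]=10
  eliminate (2,1): mult=10, new row 2: (0, 0, 2, 0); set L[2][1]=10
  eliminate (3,1): mult=6, new row 3: (0, 0, 7, 7); set L[3][1]=6
k=2: U[2][2]=2
  eliminate (3,2): mult=9, new row 3: (0, 0, 0, 7); set L[3][2]=9

U[2][3] = 0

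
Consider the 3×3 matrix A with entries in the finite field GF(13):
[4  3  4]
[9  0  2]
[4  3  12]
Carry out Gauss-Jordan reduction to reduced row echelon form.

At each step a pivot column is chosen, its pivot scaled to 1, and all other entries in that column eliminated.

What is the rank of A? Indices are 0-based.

rank = 3

pivot(0,0)=4: scale R0 → (1, 4, 1)
  clear (1,0): R1 −= (9)R0 → (0, 3, 6)
  clear (2,0): R2 −= (4)R0 → (0, 0, 8)
pivot(1,1)=3: scale R1 → (0, 1, 2)
  clear (0,1): R0 −= (4)R1 → (1, 0, 6)
pivot(2,2)=8: scale R2 → (0, 0, 1)
  clear (0,2): R0 −= (6)R2 → (1, 0, 0)
  clear (1,2): R1 −= (2)R2 → (0, 1, 0)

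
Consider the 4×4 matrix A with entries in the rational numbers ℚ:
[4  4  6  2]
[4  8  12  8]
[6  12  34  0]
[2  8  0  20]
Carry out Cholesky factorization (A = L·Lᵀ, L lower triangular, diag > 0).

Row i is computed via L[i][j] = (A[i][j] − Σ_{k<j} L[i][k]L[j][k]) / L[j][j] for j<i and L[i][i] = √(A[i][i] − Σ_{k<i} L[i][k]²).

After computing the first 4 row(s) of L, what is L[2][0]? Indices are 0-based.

L[2][0] = 3

Step 1: L[0][0] = √(4) = 2.
  L[1][0] = (4) / L[0][0] = 2.
Step 2: L[1][1] = √(4) = 2.
  L[2][0] = (6) / L[0][0] = 3.
  L[2][1] = (6) / L[1][1] = 3.
Step 3: L[2][2] = √(16) = 4.
  L[3][0] = (2) / L[0][0] = 1.
  L[3][1] = (6) / L[1][1] = 3.
  L[3][2] = (-12) / L[2][2] = -3.
Step 4: L[3][3] = √(1) = 1.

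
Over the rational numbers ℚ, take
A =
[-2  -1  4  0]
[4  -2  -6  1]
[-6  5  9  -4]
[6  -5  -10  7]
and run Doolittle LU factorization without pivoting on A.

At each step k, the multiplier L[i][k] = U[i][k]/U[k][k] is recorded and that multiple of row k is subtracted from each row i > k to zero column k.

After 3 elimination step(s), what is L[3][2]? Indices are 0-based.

[col 0] pivot -2
  R1 -= -2*R0 → (0, -4, 2, 1)  (L[1][0] := -2)
  R2 -= 3*R0 → (0, 8, -3, -4)  (L[2][0] := 3)
  R3 -= -3*R0 → (0, -8, 2, 7)  (L[3][0] := -3)
[col 1] pivot -4
  R2 -= -2*R1 → (0, 0, 1, -2)  (L[2][1] := -2)
  R3 -= 2*R1 → (0, 0, -2, 5)  (L[3][1] := 2)
[col 2] pivot 1
  R3 -= -2*R2 → (0, 0, 0, 1)  (L[3][2] := -2)

L[3][2] = -2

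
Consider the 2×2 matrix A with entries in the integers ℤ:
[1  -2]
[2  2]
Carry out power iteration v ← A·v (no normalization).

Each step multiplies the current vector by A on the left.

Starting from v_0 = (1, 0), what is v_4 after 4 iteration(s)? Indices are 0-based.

v_4 = (-27, -18)

v_0 = (1, 0).
v_1 = A·v_0 = (1, 2).
v_2 = A·v_1 = (-3, 6).
v_3 = A·v_2 = (-15, 6).
v_4 = A·v_3 = (-27, -18).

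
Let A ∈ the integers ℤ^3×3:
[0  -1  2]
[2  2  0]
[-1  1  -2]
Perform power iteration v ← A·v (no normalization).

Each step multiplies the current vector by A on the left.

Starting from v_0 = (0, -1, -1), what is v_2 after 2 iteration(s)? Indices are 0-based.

v_2 = (4, -6, -3)

v_0 = (0, -1, -1).
v_1 = A·v_0 = (-1, -2, 1).
v_2 = A·v_1 = (4, -6, -3).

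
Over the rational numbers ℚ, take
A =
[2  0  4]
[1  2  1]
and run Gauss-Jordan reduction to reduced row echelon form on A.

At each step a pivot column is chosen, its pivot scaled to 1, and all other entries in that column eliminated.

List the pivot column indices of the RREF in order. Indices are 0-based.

pivot columns: 0, 1

[1] R0 /= 2  ⇒  (1, 0, 2)
     R1 -= 1·R0  ⇒  (0, 2, -1)
[2] R1 /= 2  ⇒  (0, 1, -1/2)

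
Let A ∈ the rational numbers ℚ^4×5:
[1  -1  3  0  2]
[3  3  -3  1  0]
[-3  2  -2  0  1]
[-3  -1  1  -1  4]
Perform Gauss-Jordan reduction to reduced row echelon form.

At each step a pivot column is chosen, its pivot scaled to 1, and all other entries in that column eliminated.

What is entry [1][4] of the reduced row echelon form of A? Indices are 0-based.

M[1][4] = 7/2

step 1: normalize row 0 (÷1) = (1, -1, 3, 0, 2)
  row 1: subtract 3×row0 = (0, 6, -12, 1, -6)
  row 2: subtract -3×row0 = (0, -1, 7, 0, 7)
  row 3: subtract -3×row0 = (0, -4, 10, -1, 10)
step 2: normalize row 1 (÷6) = (0, 1, -2, 1/6, -1)
  row 0: subtract -1×row1 = (1, 0, 1, 1/6, 1)
  row 2: subtract -1×row1 = (0, 0, 5, 1/6, 6)
  row 3: subtract -4×row1 = (0, 0, 2, -1/3, 6)
step 3: normalize row 2 (÷5) = (0, 0, 1, 1/30, 6/5)
  row 0: subtract 1×row2 = (1, 0, 0, 2/15, -1/5)
  row 1: subtract -2×row2 = (0, 1, 0, 7/30, 7/5)
  row 3: subtract 2×row2 = (0, 0, 0, -2/5, 18/5)
step 4: normalize row 3 (÷-2/5) = (0, 0, 0, 1, -9)
  row 0: subtract 2/15×row3 = (1, 0, 0, 0, 1)
  row 1: subtract 7/30×row3 = (0, 1, 0, 0, 7/2)
  row 2: subtract 1/30×row3 = (0, 0, 1, 0, 3/2)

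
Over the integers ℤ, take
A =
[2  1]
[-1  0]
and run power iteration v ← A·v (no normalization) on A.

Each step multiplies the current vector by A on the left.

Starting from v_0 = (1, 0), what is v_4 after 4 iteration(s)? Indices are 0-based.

v_0 = (1, 0).
v_1 = A·v_0 = (2, -1).
v_2 = A·v_1 = (3, -2).
v_3 = A·v_2 = (4, -3).
v_4 = A·v_3 = (5, -4).

v_4 = (5, -4)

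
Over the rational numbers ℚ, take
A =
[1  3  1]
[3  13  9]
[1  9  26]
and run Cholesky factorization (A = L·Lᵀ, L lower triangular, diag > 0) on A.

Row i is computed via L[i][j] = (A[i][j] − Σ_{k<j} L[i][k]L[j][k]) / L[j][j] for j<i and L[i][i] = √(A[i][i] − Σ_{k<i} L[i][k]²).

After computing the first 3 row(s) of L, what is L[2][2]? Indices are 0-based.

L[2][2] = 4

Step 1: L[0][0] = √(1) = 1.
  L[1][0] = (3) / L[0][0] = 3.
Step 2: L[1][1] = √(4) = 2.
  L[2][0] = (1) / L[0][0] = 1.
  L[2][1] = (6) / L[1][1] = 3.
Step 3: L[2][2] = √(16) = 4.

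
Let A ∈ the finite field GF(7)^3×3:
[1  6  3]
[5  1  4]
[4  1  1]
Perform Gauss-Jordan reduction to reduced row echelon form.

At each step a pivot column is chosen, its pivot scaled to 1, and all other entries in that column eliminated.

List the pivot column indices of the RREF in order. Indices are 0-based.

[1] R0 /= 1  ⇒  (1, 6, 3)
     R1 -= 5·R0  ⇒  (0, 6, 3)
     R2 -= 4·R0  ⇒  (0, 5, 3)
[2] R1 /= 6  ⇒  (0, 1, 4)
     R0 -= 6·R1  ⇒  (1, 0, 0)
     R2 -= 5·R1  ⇒  (0, 0, 4)
[3] R2 /= 4  ⇒  (0, 0, 1)
     R1 -= 4·R2  ⇒  (0, 1, 0)

pivot columns: 0, 1, 2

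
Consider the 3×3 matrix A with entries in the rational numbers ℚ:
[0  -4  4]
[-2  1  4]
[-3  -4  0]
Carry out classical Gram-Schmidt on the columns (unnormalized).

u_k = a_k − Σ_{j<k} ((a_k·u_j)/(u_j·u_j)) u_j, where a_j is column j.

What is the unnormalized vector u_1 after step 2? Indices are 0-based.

Step 1: u_0 = a_0 = (0, -2, -3).
Step 2: u_1 = a_1 − (10/13)·u_0 = (-4, 33/13, -22/13).

u_1 = (-4, 33/13, -22/13)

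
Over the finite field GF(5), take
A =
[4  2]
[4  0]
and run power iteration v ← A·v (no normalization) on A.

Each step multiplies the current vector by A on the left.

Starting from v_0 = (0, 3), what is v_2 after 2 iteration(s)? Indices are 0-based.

v_0 = (0, 3).
v_1 = A·v_0 = (1, 0).
v_2 = A·v_1 = (4, 4).

v_2 = (4, 4)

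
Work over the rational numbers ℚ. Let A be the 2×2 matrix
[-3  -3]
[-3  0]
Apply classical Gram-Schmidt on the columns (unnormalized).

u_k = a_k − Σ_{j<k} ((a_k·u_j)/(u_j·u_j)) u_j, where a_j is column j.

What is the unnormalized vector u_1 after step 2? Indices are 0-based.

u_1 = (-3/2, 3/2)

Step 1: u_0 = a_0 = (-3, -3).
Step 2: u_1 = a_1 − (1/2)·u_0 = (-3/2, 3/2).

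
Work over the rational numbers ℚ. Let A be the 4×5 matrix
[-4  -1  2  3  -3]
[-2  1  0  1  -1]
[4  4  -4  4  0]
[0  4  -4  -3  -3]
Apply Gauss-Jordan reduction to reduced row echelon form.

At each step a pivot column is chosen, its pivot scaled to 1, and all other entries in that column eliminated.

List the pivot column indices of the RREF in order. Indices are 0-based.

step 1: normalize row 0 (÷-4) = (1, 1/4, -1/2, -3/4, 3/4)
  row 1: subtract -2×row0 = (0, 3/2, -1, -1/2, 1/2)
  row 2: subtract 4×row0 = (0, 3, -2, 7, -3)
step 2: normalize row 1 (÷3/2) = (0, 1, -2/3, -1/3, 1/3)
  row 0: subtract 1/4×row1 = (1, 0, -1/3, -2/3, 2/3)
  row 2: subtract 3×row1 = (0, 0, 0, 8, -4)
  row 3: subtract 4×row1 = (0, 0, -4/3, -5/3, -13/3)
step 3: exchange rows 2,3
step 3: normalize row 2 (÷-4/3) = (0, 0, 1, 5/4, 13/4)
  row 0: subtract -1/3×row2 = (1, 0, 0, -1/4, 7/4)
  row 1: subtract -2/3×row2 = (0, 1, 0, 1/2, 5/2)
step 4: normalize row 3 (÷8) = (0, 0, 0, 1, -1/2)
  row 0: subtract -1/4×row3 = (1, 0, 0, 0, 13/8)
  row 1: subtract 1/2×row3 = (0, 1, 0, 0, 11/4)
  row 2: subtract 5/4×row3 = (0, 0, 1, 0, 31/8)

pivot columns: 0, 1, 2, 3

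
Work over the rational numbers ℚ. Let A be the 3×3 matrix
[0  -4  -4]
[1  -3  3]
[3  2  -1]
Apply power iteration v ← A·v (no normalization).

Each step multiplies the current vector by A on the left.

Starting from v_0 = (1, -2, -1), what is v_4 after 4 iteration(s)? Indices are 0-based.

v_0 = (1, -2, -1).
v_1 = A·v_0 = (12, 4, 0).
v_2 = A·v_1 = (-16, 0, 44).
v_3 = A·v_2 = (-176, 116, -92).
v_4 = A·v_3 = (-96, -800, -204).

v_4 = (-96, -800, -204)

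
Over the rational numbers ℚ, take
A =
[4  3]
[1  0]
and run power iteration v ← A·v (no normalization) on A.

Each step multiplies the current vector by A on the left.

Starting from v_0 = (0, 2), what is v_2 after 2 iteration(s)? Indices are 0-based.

v_0 = (0, 2).
v_1 = A·v_0 = (6, 0).
v_2 = A·v_1 = (24, 6).

v_2 = (24, 6)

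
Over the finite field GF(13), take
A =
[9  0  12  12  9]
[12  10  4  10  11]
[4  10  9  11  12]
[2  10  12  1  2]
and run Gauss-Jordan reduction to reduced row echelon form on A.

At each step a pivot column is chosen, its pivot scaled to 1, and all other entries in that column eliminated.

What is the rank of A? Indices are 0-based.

[1] R0 /= 9  ⇒  (1, 0, 10, 10, 1)
     R1 -= 12·R0  ⇒  (0, 10, 1, 7, 12)
     R2 -= 4·R0  ⇒  (0, 10, 8, 10, 8)
     R3 -= 2·R0  ⇒  (0, 10, 5, 7, 0)
[2] R1 /= 10  ⇒  (0, 1, 4, 2, 9)
     R2 -= 10·R1  ⇒  (0, 0, 7, 3, 9)
     R3 -= 10·R1  ⇒  (0, 0, 4, 0, 1)
[3] R2 /= 7  ⇒  (0, 0, 1, 6, 5)
     R0 -= 10·R2  ⇒  (1, 0, 0, 2, 3)
     R1 -= 4·R2  ⇒  (0, 1, 0, 4, 2)
     R3 -= 4·R2  ⇒  (0, 0, 0, 2, 7)
[4] R3 /= 2  ⇒  (0, 0, 0, 1, 10)
     R0 -= 2·R3  ⇒  (1, 0, 0, 0, 9)
     R1 -= 4·R3  ⇒  (0, 1, 0, 0, 1)
     R2 -= 6·R3  ⇒  (0, 0, 1, 0, 10)

rank = 4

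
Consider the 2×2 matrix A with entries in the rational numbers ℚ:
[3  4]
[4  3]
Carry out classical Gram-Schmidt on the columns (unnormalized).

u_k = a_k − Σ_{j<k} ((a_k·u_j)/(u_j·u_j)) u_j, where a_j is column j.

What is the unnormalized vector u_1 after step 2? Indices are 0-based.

Step 1: u_0 = a_0 = (3, 4).
Step 2: u_1 = a_1 − (24/25)·u_0 = (28/25, -21/25).

u_1 = (28/25, -21/25)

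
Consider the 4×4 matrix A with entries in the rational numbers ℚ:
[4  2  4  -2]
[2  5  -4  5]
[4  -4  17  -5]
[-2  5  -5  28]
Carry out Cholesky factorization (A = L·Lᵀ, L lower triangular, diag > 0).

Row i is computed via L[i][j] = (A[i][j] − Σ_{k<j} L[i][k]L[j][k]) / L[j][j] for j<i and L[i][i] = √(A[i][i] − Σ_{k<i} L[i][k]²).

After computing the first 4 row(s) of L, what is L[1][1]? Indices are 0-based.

L[1][1] = 2

Step 1: L[0][0] = √(4) = 2.
  L[1][0] = (2) / L[0][0] = 1.
Step 2: L[1][1] = √(4) = 2.
  L[2][0] = (4) / L[0][0] = 2.
  L[2][1] = (-6) / L[1][1] = -3.
Step 3: L[2][2] = √(4) = 2.
  L[3][0] = (-2) / L[0][0] = -1.
  L[3][1] = (6) / L[1][1] = 3.
  L[3][2] = (6) / L[2][2] = 3.
Step 4: L[3][3] = √(9) = 3.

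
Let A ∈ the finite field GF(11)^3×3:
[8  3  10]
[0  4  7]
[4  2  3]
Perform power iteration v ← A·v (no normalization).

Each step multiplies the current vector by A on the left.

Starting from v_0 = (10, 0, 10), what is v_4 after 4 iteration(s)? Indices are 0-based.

v_0 = (10, 0, 10).
v_1 = A·v_0 = (4, 4, 4).
v_2 = A·v_1 = (7, 0, 3).
v_3 = A·v_2 = (9, 10, 4).
v_4 = A·v_3 = (10, 2, 2).

v_4 = (10, 2, 2)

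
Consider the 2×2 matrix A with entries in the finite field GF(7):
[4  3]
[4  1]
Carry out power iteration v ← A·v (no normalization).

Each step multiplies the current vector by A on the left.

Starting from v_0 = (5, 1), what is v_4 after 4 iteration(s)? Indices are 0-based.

v_0 = (5, 1).
v_1 = A·v_0 = (2, 0).
v_2 = A·v_1 = (1, 1).
v_3 = A·v_2 = (0, 5).
v_4 = A·v_3 = (1, 5).

v_4 = (1, 5)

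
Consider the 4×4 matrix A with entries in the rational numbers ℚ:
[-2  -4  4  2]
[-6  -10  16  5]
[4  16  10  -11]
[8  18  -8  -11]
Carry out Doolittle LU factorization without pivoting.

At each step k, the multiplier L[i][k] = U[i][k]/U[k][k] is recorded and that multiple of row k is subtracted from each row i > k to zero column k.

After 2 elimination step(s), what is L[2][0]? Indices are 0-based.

Step 1: pivot at (0,0) is -2.
  row1 ← row1 − (3)·row0  ⇒  L[1][0]=3, U row1=(0, 2, 4, -1)
  row2 ← row2 − (-2)·row0  ⇒  L[2][0]=-2, U row2=(0, 8, 18, -7)
  row3 ← row3 − (-4)·row0  ⇒  L[3][0]=-4, U row3=(0, 2, 8, -3)
Step 2: pivot at (1,1) is 2.
  row2 ← row2 − (4)·row1  ⇒  L[2][1]=4, U row2=(0, 0, 2, -3)
  row3 ← row3 − (1)·row1  ⇒  L[3][1]=1, U row3=(0, 0, 4, -2)

L[2][0] = -2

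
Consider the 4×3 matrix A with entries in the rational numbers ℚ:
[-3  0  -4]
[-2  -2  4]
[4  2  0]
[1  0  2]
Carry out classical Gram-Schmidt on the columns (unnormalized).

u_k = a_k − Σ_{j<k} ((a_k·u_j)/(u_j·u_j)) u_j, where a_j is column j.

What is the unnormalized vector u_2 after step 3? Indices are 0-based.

u_2 = (1/2, 1/2, 1/2, 1/2)

Step 1: u_0 = a_0 = (-3, -2, 4, 1).
Step 2: u_1 = a_1 − (2/5)·u_0 = (6/5, -6/5, 2/5, -2/5).
Step 3: u_2 = a_2 − (1/5)·u_0 − (-13/4)·u_1 = (1/2, 1/2, 1/2, 1/2).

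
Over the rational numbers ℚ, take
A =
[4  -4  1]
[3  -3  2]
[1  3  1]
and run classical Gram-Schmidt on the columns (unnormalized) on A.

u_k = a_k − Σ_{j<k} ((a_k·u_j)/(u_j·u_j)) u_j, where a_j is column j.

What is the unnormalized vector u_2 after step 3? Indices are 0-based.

u_2 = (-3/5, 4/5, 0)

Step 1: u_0 = a_0 = (4, 3, 1).
Step 2: u_1 = a_1 − (-11/13)·u_0 = (-8/13, -6/13, 50/13).
Step 3: u_2 = a_2 − (11/26)·u_0 − (3/20)·u_1 = (-3/5, 4/5, 0).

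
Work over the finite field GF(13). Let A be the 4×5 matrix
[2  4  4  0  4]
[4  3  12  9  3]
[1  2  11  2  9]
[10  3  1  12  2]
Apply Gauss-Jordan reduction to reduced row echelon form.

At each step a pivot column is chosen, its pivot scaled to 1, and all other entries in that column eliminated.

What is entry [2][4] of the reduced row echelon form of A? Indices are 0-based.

M[2][4] = 1

[1] R0 /= 2  ⇒  (1, 2, 2, 0, 2)
     R1 -= 4·R0  ⇒  (0, 8, 4, 9, 8)
     R2 -= 1·R0  ⇒  (0, 0, 9, 2, 7)
     R3 -= 10·R0  ⇒  (0, 9, 7, 12, 8)
[2] R1 /= 8  ⇒  (0, 1, 7, 6, 1)
     R0 -= 2·R1  ⇒  (1, 0, 1, 1, 0)
     R3 -= 9·R1  ⇒  (0, 0, 9, 10, 12)
[3] R2 /= 9  ⇒  (0, 0, 1, 6, 8)
     R0 -= 1·R2  ⇒  (1, 0, 0, 8, 5)
     R1 -= 7·R2  ⇒  (0, 1, 0, 3, 10)
     R3 -= 9·R2  ⇒  (0, 0, 0, 8, 5)
[4] R3 /= 8  ⇒  (0, 0, 0, 1, 12)
     R0 -= 8·R3  ⇒  (1, 0, 0, 0, 0)
     R1 -= 3·R3  ⇒  (0, 1, 0, 0, 0)
     R2 -= 6·R3  ⇒  (0, 0, 1, 0, 1)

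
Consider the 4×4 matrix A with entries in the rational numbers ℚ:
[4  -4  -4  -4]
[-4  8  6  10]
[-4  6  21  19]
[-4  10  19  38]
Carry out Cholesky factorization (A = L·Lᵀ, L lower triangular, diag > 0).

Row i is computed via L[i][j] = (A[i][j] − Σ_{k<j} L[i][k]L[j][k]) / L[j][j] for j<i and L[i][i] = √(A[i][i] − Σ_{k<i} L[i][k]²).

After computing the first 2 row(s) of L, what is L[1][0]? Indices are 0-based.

Step 1: L[0][0] = √(4) = 2.
  L[1][0] = (-4) / L[0][0] = -2.
Step 2: L[1][1] = √(4) = 2.

L[1][0] = -2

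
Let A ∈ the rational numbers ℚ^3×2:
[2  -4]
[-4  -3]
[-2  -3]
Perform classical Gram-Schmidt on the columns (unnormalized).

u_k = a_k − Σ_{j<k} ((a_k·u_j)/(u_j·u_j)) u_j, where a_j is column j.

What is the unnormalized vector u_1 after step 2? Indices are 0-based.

u_1 = (-29/6, -4/3, -13/6)

Step 1: u_0 = a_0 = (2, -4, -2).
Step 2: u_1 = a_1 − (5/12)·u_0 = (-29/6, -4/3, -13/6).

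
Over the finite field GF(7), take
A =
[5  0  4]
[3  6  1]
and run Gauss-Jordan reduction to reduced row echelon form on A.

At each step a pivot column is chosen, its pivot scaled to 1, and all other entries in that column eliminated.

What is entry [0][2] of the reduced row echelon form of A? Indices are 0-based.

M[0][2] = 5

[1] R0 /= 5  ⇒  (1, 0, 5)
     R1 -= 3·R0  ⇒  (0, 6, 0)
[2] R1 /= 6  ⇒  (0, 1, 0)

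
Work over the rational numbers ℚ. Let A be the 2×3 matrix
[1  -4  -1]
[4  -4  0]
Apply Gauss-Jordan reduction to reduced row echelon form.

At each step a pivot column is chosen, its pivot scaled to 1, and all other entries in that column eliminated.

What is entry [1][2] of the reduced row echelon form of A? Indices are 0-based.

M[1][2] = 1/3

[1] R0 /= 1  ⇒  (1, -4, -1)
     R1 -= 4·R0  ⇒  (0, 12, 4)
[2] R1 /= 12  ⇒  (0, 1, 1/3)
     R0 -= -4·R1  ⇒  (1, 0, 1/3)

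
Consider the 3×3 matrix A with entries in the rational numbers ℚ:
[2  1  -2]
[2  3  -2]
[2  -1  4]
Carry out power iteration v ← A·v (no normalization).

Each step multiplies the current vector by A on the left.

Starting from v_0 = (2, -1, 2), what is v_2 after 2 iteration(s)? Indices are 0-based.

v_2 = (-31, -37, 53)

v_0 = (2, -1, 2).
v_1 = A·v_0 = (-1, -3, 13).
v_2 = A·v_1 = (-31, -37, 53).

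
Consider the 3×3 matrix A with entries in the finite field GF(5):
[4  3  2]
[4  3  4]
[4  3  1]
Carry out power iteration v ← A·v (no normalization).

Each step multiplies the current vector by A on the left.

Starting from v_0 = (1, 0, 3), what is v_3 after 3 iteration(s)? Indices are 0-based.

v_0 = (1, 0, 3).
v_1 = A·v_0 = (0, 1, 2).
v_2 = A·v_1 = (2, 1, 0).
v_3 = A·v_2 = (1, 1, 1).

v_3 = (1, 1, 1)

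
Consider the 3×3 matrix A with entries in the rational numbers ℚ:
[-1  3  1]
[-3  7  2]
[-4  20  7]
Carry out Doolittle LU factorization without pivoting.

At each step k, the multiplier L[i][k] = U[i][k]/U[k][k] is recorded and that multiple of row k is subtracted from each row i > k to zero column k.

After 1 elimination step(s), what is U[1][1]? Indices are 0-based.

Step 1: pivot at (0,0) is -1.
  row1 ← row1 − (3)·row0  ⇒  L[1][0]=3, U row1=(0, -2, -1)
  row2 ← row2 − (4)·row0  ⇒  L[2][0]=4, U row2=(0, 8, 3)

U[1][1] = -2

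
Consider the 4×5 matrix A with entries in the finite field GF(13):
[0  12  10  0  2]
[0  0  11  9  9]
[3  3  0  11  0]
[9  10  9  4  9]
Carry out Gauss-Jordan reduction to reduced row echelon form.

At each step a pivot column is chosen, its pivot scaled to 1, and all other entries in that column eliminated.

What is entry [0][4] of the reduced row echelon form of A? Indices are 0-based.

M[0][4] = 1

pivot(0,0): swap R0↔R2
pivot(0,0)=3: scale R0 → (1, 1, 0, 8, 0)
  clear (3,0): R3 −= (9)R0 → (0, 1, 9, 10, 9)
pivot(1,1): swap R1↔R2
pivot(1,1)=12: scale R1 → (0, 1, 3, 0, 11)
  clear (0,1): R0 −= (1)R1 → (1, 0, 10, 8, 2)
  clear (3,1): R3 −= (1)R1 → (0, 0, 6, 10, 11)
pivot(2,2)=11: scale R2 → (0, 0, 1, 2, 2)
  clear (0,2): R0 −= (10)R2 → (1, 0, 0, 1, 8)
  clear (1,2): R1 −= (3)R2 → (0, 1, 0, 7, 5)
  clear (3,2): R3 −= (6)R2 → (0, 0, 0, 11, 12)
pivot(3,3)=11: scale R3 → (0, 0, 0, 1, 7)
  clear (0,3): R0 −= (1)R3 → (1, 0, 0, 0, 1)
  clear (1,3): R1 −= (7)R3 → (0, 1, 0, 0, 8)
  clear (2,3): R2 −= (2)R3 → (0, 0, 1, 0, 1)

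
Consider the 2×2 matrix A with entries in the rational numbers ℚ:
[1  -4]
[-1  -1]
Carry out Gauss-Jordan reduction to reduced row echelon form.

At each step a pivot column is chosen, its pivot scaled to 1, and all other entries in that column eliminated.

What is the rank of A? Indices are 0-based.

[1] R0 /= 1  ⇒  (1, -4)
     R1 -= -1·R0  ⇒  (0, -5)
[2] R1 /= -5  ⇒  (0, 1)
     R0 -= -4·R1  ⇒  (1, 0)

rank = 2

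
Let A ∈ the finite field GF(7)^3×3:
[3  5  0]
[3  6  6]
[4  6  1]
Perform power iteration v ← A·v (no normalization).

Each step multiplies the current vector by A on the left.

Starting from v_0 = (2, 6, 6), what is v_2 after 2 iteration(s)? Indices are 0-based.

v_0 = (2, 6, 6).
v_1 = A·v_0 = (1, 1, 1).
v_2 = A·v_1 = (1, 1, 4).

v_2 = (1, 1, 4)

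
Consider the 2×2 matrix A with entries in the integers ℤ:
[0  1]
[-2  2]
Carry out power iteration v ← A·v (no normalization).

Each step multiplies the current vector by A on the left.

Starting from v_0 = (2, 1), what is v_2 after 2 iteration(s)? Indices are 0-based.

v_0 = (2, 1).
v_1 = A·v_0 = (1, -2).
v_2 = A·v_1 = (-2, -6).

v_2 = (-2, -6)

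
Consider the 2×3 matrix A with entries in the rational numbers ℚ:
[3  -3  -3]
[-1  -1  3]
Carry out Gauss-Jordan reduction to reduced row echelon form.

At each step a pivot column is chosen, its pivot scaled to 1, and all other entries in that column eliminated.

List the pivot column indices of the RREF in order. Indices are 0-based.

[1] R0 /= 3  ⇒  (1, -1, -1)
     R1 -= -1·R0  ⇒  (0, -2, 2)
[2] R1 /= -2  ⇒  (0, 1, -1)
     R0 -= -1·R1  ⇒  (1, 0, -2)

pivot columns: 0, 1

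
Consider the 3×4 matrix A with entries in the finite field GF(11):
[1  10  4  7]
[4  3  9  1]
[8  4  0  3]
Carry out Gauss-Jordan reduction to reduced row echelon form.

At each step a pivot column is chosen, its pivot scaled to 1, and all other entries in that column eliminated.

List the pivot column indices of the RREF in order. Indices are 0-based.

[1] R0 /= 1  ⇒  (1, 10, 4, 7)
     R1 -= 4·R0  ⇒  (0, 7, 4, 6)
     R2 -= 8·R0  ⇒  (0, 1, 1, 2)
[2] R1 /= 7  ⇒  (0, 1, 10, 4)
     R0 -= 10·R1  ⇒  (1, 0, 3, 0)
     R2 -= 1·R1  ⇒  (0, 0, 2, 9)
[3] R2 /= 2  ⇒  (0, 0, 1, 10)
     R0 -= 3·R2  ⇒  (1, 0, 0, 3)
     R1 -= 10·R2  ⇒  (0, 1, 0, 3)

pivot columns: 0, 1, 2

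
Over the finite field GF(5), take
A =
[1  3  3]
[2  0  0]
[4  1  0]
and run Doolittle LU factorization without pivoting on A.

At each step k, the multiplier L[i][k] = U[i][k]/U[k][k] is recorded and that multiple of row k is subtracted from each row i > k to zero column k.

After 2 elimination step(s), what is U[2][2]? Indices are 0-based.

U[2][2] = 4

[col 0] pivot 1
  R1 -= 2*R0 → (0, 4, 4)  (L[1][0] := 2)
  R2 -= 4*R0 → (0, 4, 3)  (L[2][0] := 4)
[col 1] pivot 4
  R2 -= 1*R1 → (0, 0, 4)  (L[2][1] := 1)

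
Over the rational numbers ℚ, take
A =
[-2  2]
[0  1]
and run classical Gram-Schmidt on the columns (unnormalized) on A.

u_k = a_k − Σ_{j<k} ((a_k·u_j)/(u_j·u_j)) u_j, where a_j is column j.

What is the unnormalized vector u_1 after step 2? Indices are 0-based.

Step 1: u_0 = a_0 = (-2, 0).
Step 2: u_1 = a_1 − (-1)·u_0 = (0, 1).

u_1 = (0, 1)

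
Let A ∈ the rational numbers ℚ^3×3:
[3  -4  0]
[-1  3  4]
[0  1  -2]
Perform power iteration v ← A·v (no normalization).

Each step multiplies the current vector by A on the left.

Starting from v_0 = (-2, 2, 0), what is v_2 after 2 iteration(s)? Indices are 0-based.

v_0 = (-2, 2, 0).
v_1 = A·v_0 = (-14, 8, 2).
v_2 = A·v_1 = (-74, 46, 4).

v_2 = (-74, 46, 4)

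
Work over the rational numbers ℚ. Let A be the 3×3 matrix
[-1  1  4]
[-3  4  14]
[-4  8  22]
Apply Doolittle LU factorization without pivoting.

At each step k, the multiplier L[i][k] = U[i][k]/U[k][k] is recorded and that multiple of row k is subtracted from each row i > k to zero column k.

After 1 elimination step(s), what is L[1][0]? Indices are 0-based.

L[1][0] = 3

[col 0] pivot -1
  R1 -= 3*R0 → (0, 1, 2)  (L[1][0] := 3)
  R2 -= 4*R0 → (0, 4, 6)  (L[2][0] := 4)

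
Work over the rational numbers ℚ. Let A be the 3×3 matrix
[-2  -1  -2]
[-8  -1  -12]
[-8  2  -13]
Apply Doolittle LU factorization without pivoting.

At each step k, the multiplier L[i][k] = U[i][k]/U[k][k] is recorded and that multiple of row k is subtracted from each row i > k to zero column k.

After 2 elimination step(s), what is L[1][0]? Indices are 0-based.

L[1][0] = 4

Step 1: pivot at (0,0) is -2.
  row1 ← row1 − (4)·row0  ⇒  L[1][0]=4, U row1=(0, 3, -4)
  row2 ← row2 − (4)·row0  ⇒  L[2][0]=4, U row2=(0, 6, -5)
Step 2: pivot at (1,1) is 3.
  row2 ← row2 − (2)·row1  ⇒  L[2][1]=2, U row2=(0, 0, 3)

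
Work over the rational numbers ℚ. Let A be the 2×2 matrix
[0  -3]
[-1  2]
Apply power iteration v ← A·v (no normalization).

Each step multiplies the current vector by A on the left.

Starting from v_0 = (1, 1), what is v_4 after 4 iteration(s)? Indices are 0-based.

v_0 = (1, 1).
v_1 = A·v_0 = (-3, 1).
v_2 = A·v_1 = (-3, 5).
v_3 = A·v_2 = (-15, 13).
v_4 = A·v_3 = (-39, 41).

v_4 = (-39, 41)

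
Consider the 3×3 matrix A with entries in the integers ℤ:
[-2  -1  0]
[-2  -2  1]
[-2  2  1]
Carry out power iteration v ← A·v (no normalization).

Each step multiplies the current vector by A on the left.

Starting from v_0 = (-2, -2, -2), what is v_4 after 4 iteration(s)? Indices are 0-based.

v_0 = (-2, -2, -2).
v_1 = A·v_0 = (6, 6, -2).
v_2 = A·v_1 = (-18, -26, -2).
v_3 = A·v_2 = (62, 86, -18).
v_4 = A·v_3 = (-210, -314, 30).

v_4 = (-210, -314, 30)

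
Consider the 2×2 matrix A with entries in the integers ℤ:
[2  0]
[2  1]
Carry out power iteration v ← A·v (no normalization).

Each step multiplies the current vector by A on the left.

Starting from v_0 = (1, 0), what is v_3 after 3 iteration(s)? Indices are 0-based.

v_3 = (8, 14)

v_0 = (1, 0).
v_1 = A·v_0 = (2, 2).
v_2 = A·v_1 = (4, 6).
v_3 = A·v_2 = (8, 14).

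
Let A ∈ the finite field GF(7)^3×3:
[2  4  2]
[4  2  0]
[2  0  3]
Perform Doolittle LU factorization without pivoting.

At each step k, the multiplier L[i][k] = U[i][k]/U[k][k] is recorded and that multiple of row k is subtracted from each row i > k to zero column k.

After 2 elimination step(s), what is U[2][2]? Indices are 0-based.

[col 0] pivot 2
  R1 -= 2*R0 → (0, 1, 3)  (L[1][0] := 2)
  R2 -= 1*R0 → (0, 3, 1)  (L[2][0] := 1)
[col 1] pivot 1
  R2 -= 3*R1 → (0, 0, 6)  (L[2][1] := 3)

U[2][2] = 6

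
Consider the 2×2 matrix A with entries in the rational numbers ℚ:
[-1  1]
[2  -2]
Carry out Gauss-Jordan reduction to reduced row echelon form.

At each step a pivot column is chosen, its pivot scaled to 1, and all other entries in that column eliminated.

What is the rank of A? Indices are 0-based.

rank = 1

step 1: normalize row 0 (÷-1) = (1, -1)
  row 1: subtract 2×row0 = (0, 0)
skip col 1 (zero from row 1)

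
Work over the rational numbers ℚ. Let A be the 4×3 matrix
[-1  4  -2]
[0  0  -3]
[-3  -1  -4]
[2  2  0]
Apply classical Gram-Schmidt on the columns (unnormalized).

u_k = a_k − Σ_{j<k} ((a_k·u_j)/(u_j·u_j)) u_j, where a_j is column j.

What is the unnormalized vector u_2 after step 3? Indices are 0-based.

Step 1: u_0 = a_0 = (-1, 0, -3, 2).
Step 2: u_1 = a_1 − (3/14)·u_0 = (59/14, 0, -5/14, 11/7).
Step 3: u_2 = a_2 − (1)·u_0 − (-98/285)·u_1 = (128/285, -3, -64/57, -416/285).

u_2 = (128/285, -3, -64/57, -416/285)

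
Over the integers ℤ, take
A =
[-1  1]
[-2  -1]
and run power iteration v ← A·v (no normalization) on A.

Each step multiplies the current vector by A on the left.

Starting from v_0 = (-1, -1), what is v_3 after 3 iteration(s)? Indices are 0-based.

v_3 = (-6, -3)

v_0 = (-1, -1).
v_1 = A·v_0 = (0, 3).
v_2 = A·v_1 = (3, -3).
v_3 = A·v_2 = (-6, -3).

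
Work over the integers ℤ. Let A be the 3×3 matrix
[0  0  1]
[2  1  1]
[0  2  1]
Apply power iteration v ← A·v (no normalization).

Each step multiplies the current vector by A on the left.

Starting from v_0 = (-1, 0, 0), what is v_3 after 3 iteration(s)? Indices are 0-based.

v_0 = (-1, 0, 0).
v_1 = A·v_0 = (0, -2, 0).
v_2 = A·v_1 = (0, -2, -4).
v_3 = A·v_2 = (-4, -6, -8).

v_3 = (-4, -6, -8)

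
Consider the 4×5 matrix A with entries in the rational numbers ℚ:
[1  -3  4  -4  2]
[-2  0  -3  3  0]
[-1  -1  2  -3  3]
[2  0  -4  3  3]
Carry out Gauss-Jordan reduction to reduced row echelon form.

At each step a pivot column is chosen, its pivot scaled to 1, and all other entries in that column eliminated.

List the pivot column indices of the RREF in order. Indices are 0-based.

[1] R0 /= 1  ⇒  (1, -3, 4, -4, 2)
     R1 -= -2·R0  ⇒  (0, -6, 5, -5, 4)
     R2 -= -1·R0  ⇒  (0, -4, 6, -7, 5)
     R3 -= 2·R0  ⇒  (0, 6, -12, 11, -1)
[2] R1 /= -6  ⇒  (0, 1, -5/6, 5/6, -2/3)
     R0 -= -3·R1  ⇒  (1, 0, 3/2, -3/2, 0)
     R2 -= -4·R1  ⇒  (0, 0, 8/3, -11/3, 7/3)
     R3 -= 6·R1  ⇒  (0, 0, -7, 6, 3)
[3] R2 /= 8/3  ⇒  (0, 0, 1, -11/8, 7/8)
     R0 -= 3/2·R2  ⇒  (1, 0, 0, 9/16, -21/16)
     R1 -= -5/6·R2  ⇒  (0, 1, 0, -5/16, 1/16)
     R3 -= -7·R2  ⇒  (0, 0, 0, -29/8, 73/8)
[4] R3 /= -29/8  ⇒  (0, 0, 0, 1, -73/29)
     R0 -= 9/16·R3  ⇒  (1, 0, 0, 0, 3/29)
     R1 -= -5/16·R3  ⇒  (0, 1, 0, 0, -21/29)
     R2 -= -11/8·R3  ⇒  (0, 0, 1, 0, -75/29)

pivot columns: 0, 1, 2, 3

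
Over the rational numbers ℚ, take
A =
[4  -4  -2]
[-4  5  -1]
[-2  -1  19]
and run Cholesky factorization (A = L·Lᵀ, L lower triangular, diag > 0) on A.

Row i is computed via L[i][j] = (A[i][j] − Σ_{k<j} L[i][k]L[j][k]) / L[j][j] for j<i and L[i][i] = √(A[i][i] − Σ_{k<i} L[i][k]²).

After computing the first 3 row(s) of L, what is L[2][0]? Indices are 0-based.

L[2][0] = -1

Step 1: L[0][0] = √(4) = 2.
  L[1][0] = (-4) / L[0][0] = -2.
Step 2: L[1][1] = √(1) = 1.
  L[2][0] = (-2) / L[0][0] = -1.
  L[2][1] = (-3) / L[1][1] = -3.
Step 3: L[2][2] = √(9) = 3.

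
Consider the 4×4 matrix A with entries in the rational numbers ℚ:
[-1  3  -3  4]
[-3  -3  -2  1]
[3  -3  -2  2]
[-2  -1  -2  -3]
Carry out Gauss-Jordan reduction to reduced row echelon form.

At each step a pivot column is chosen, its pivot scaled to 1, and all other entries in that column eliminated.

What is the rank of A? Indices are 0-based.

rank = 4

pivot(0,0)=-1: scale R0 → (1, -3, 3, -4)
  clear (1,0): R1 −= (-3)R0 → (0, -12, 7, -11)
  clear (2,0): R2 −= (3)R0 → (0, 6, -11, 14)
  clear (3,0): R3 −= (-2)R0 → (0, -7, 4, -11)
pivot(1,1)=-12: scale R1 → (0, 1, -7/12, 11/12)
  clear (0,1): R0 −= (-3)R1 → (1, 0, 5/4, -5/4)
  clear (2,1): R2 −= (6)R1 → (0, 0, -15/2, 17/2)
  clear (3,1): R3 −= (-7)R1 → (0, 0, -1/12, -55/12)
pivot(2,2)=-15/2: scale R2 → (0, 0, 1, -17/15)
  clear (0,2): R0 −= (5/4)R2 → (1, 0, 0, 1/6)
  clear (1,2): R1 −= (-7/12)R2 → (0, 1, 0, 23/90)
  clear (3,2): R3 −= (-1/12)R2 → (0, 0, 0, -421/90)
pivot(3,3)=-421/90: scale R3 → (0, 0, 0, 1)
  clear (0,3): R0 −= (1/6)R3 → (1, 0, 0, 0)
  clear (1,3): R1 −= (23/90)R3 → (0, 1, 0, 0)
  clear (2,3): R2 −= (-17/15)R3 → (0, 0, 1, 0)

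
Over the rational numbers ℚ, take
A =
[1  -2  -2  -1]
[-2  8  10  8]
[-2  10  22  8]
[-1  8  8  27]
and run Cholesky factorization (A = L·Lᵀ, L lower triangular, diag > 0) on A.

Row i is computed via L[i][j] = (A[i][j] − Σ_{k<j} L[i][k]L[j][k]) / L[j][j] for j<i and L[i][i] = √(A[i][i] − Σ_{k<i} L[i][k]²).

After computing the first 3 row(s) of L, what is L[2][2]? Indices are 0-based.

L[2][2] = 3

Step 1: L[0][0] = √(1) = 1.
  L[1][0] = (-2) / L[0][0] = -2.
Step 2: L[1][1] = √(4) = 2.
  L[2][0] = (-2) / L[0][0] = -2.
  L[2][1] = (6) / L[1][1] = 3.
Step 3: L[2][2] = √(9) = 3.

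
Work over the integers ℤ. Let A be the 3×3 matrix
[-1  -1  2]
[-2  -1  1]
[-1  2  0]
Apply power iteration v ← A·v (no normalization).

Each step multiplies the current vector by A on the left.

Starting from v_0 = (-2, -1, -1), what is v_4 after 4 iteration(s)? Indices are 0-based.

v_4 = (-62, -80, 21)

v_0 = (-2, -1, -1).
v_1 = A·v_0 = (1, 4, 0).
v_2 = A·v_1 = (-5, -6, 7).
v_3 = A·v_2 = (25, 23, -7).
v_4 = A·v_3 = (-62, -80, 21).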